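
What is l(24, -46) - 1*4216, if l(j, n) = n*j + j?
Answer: -5296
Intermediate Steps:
l(j, n) = j + j*n (l(j, n) = j*n + j = j + j*n)
l(24, -46) - 1*4216 = 24*(1 - 46) - 1*4216 = 24*(-45) - 4216 = -1080 - 4216 = -5296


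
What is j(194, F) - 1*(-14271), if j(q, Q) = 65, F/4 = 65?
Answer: 14336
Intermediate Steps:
F = 260 (F = 4*65 = 260)
j(194, F) - 1*(-14271) = 65 - 1*(-14271) = 65 + 14271 = 14336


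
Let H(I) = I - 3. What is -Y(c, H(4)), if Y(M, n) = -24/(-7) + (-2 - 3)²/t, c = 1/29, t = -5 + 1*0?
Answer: 11/7 ≈ 1.5714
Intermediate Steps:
H(I) = -3 + I
t = -5 (t = -5 + 0 = -5)
c = 1/29 ≈ 0.034483
Y(M, n) = -11/7 (Y(M, n) = -24/(-7) + (-2 - 3)²/(-5) = -24*(-⅐) + (-5)²*(-⅕) = 24/7 + 25*(-⅕) = 24/7 - 5 = -11/7)
-Y(c, H(4)) = -1*(-11/7) = 11/7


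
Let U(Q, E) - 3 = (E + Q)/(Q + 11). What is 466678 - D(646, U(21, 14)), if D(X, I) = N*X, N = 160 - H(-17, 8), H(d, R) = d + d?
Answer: 341354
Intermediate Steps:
H(d, R) = 2*d
U(Q, E) = 3 + (E + Q)/(11 + Q) (U(Q, E) = 3 + (E + Q)/(Q + 11) = 3 + (E + Q)/(11 + Q))
N = 194 (N = 160 - 2*(-17) = 160 - 1*(-34) = 160 + 34 = 194)
D(X, I) = 194*X
466678 - D(646, U(21, 14)) = 466678 - 194*646 = 466678 - 1*125324 = 466678 - 125324 = 341354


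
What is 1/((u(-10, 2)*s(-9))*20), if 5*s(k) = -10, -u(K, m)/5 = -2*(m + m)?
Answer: -1/1600 ≈ -0.00062500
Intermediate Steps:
u(K, m) = 20*m (u(K, m) = -(-10)*(m + m) = -(-10)*2*m = -(-20)*m = 20*m)
s(k) = -2 (s(k) = (⅕)*(-10) = -2)
1/((u(-10, 2)*s(-9))*20) = 1/(((20*2)*(-2))*20) = 1/((40*(-2))*20) = 1/(-80*20) = 1/(-1600) = -1/1600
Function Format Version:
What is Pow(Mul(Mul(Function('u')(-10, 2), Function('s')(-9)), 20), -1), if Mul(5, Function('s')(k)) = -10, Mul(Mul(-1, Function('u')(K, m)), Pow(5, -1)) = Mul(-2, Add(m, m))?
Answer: Rational(-1, 1600) ≈ -0.00062500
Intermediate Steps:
Function('u')(K, m) = Mul(20, m) (Function('u')(K, m) = Mul(-5, Mul(-2, Add(m, m))) = Mul(-5, Mul(-2, Mul(2, m))) = Mul(-5, Mul(-4, m)) = Mul(20, m))
Function('s')(k) = -2 (Function('s')(k) = Mul(Rational(1, 5), -10) = -2)
Pow(Mul(Mul(Function('u')(-10, 2), Function('s')(-9)), 20), -1) = Pow(Mul(Mul(Mul(20, 2), -2), 20), -1) = Pow(Mul(Mul(40, -2), 20), -1) = Pow(Mul(-80, 20), -1) = Pow(-1600, -1) = Rational(-1, 1600)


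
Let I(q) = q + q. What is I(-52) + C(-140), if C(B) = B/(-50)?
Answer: -506/5 ≈ -101.20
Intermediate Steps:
C(B) = -B/50 (C(B) = B*(-1/50) = -B/50)
I(q) = 2*q
I(-52) + C(-140) = 2*(-52) - 1/50*(-140) = -104 + 14/5 = -506/5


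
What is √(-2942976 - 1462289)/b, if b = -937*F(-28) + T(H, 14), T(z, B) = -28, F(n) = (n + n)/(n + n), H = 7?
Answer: -I*√4405265/965 ≈ -2.175*I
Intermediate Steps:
F(n) = 1 (F(n) = (2*n)/((2*n)) = (2*n)*(1/(2*n)) = 1)
b = -965 (b = -937*1 - 28 = -937 - 28 = -965)
√(-2942976 - 1462289)/b = √(-2942976 - 1462289)/(-965) = √(-4405265)*(-1/965) = (I*√4405265)*(-1/965) = -I*√4405265/965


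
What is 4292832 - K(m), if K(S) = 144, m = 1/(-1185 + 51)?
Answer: 4292688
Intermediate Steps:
m = -1/1134 (m = 1/(-1134) = -1/1134 ≈ -0.00088183)
4292832 - K(m) = 4292832 - 1*144 = 4292832 - 144 = 4292688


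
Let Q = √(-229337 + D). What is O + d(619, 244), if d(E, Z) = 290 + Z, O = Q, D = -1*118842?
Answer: 534 + I*√348179 ≈ 534.0 + 590.07*I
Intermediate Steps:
D = -118842
Q = I*√348179 (Q = √(-229337 - 118842) = √(-348179) = I*√348179 ≈ 590.07*I)
O = I*√348179 ≈ 590.07*I
O + d(619, 244) = I*√348179 + (290 + 244) = I*√348179 + 534 = 534 + I*√348179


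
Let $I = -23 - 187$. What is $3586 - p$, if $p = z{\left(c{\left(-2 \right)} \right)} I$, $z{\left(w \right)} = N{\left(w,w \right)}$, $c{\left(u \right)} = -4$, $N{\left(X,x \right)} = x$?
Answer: $2746$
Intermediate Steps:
$z{\left(w \right)} = w$
$I = -210$
$p = 840$ ($p = \left(-4\right) \left(-210\right) = 840$)
$3586 - p = 3586 - 840 = 2746$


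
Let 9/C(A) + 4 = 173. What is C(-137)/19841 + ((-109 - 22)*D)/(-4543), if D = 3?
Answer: 1317820584/15233265047 ≈ 0.086509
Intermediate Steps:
C(A) = 9/169 (C(A) = 9/(-4 + 173) = 9/169)
C(-137)/19841 + ((-109 - 22)*D)/(-4543) = (9/169)/19841 + ((-109 - 22)*3)/(-4543) = (9/169)*(1/19841) - 131*3*(-1/4543) = 9/3353129 - 393*(-1/4543) = 9/3353129 + 393/4543 = 1317820584/15233265047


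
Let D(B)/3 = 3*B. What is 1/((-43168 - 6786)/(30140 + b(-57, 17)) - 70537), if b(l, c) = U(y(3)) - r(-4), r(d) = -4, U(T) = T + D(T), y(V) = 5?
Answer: -15097/1064922066 ≈ -1.4177e-5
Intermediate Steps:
D(B) = 9*B (D(B) = 3*(3*B) = 9*B)
U(T) = 10*T (U(T) = T + 9*T = 10*T)
b(l, c) = 54 (b(l, c) = 10*5 - 1*(-4) = 50 + 4 = 54)
1/((-43168 - 6786)/(30140 + b(-57, 17)) - 70537) = 1/((-43168 - 6786)/(30140 + 54) - 70537) = 1/(-49954/30194 - 70537) = 1/(-49954*1/30194 - 70537) = 1/(-24977/15097 - 70537) = 1/(-1064922066/15097) = -15097/1064922066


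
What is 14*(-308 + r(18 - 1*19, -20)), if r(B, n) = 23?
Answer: -3990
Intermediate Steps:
14*(-308 + r(18 - 1*19, -20)) = 14*(-308 + 23) = 14*(-285) = -3990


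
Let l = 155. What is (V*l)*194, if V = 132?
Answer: 3969240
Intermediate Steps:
(V*l)*194 = (132*155)*194 = 20460*194 = 3969240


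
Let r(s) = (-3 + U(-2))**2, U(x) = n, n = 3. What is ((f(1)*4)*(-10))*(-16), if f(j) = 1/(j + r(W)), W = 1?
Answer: 640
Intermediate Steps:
U(x) = 3
r(s) = 0 (r(s) = (-3 + 3)**2 = 0**2 = 0)
f(j) = 1/j (f(j) = 1/(j + 0) = 1/j)
((f(1)*4)*(-10))*(-16) = ((4/1)*(-10))*(-16) = ((1*4)*(-10))*(-16) = (4*(-10))*(-16) = -40*(-16) = 640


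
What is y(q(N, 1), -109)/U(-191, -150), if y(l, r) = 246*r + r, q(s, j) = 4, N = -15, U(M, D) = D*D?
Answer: -26923/22500 ≈ -1.1966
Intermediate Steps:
U(M, D) = D²
y(l, r) = 247*r
y(q(N, 1), -109)/U(-191, -150) = (247*(-109))/((-150)²) = -26923/22500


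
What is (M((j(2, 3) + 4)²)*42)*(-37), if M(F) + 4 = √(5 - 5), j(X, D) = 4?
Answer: 6216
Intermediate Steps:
M(F) = -4 (M(F) = -4 + √(5 - 5) = -4 + √0 = -4 + 0 = -4)
(M((j(2, 3) + 4)²)*42)*(-37) = -4*42*(-37) = -168*(-37) = 6216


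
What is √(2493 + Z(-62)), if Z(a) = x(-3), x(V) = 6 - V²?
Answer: √2490 ≈ 49.900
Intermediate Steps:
Z(a) = -3 (Z(a) = 6 - 1*(-3)² = 6 - 1*9 = 6 - 9 = -3)
√(2493 + Z(-62)) = √(2493 - 3) = √2490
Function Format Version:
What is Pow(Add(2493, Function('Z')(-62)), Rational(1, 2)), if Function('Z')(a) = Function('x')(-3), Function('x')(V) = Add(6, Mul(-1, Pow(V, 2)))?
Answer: Pow(2490, Rational(1, 2)) ≈ 49.900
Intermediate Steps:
Function('Z')(a) = -3 (Function('Z')(a) = Add(6, Mul(-1, Pow(-3, 2))) = Add(6, Mul(-1, 9)) = Add(6, -9) = -3)
Pow(Add(2493, Function('Z')(-62)), Rational(1, 2)) = Pow(Add(2493, -3), Rational(1, 2)) = Pow(2490, Rational(1, 2))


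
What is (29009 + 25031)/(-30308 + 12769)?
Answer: -54040/17539 ≈ -3.0811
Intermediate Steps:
(29009 + 25031)/(-30308 + 12769) = 54040/(-17539) = 54040*(-1/17539) = -54040/17539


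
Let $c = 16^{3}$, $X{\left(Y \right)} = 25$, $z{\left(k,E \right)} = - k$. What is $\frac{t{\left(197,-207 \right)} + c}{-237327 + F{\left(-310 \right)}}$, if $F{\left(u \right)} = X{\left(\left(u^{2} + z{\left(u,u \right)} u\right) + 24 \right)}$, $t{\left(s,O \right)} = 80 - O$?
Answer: $- \frac{4383}{237302} \approx -0.01847$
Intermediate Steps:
$F{\left(u \right)} = 25$
$c = 4096$
$\frac{t{\left(197,-207 \right)} + c}{-237327 + F{\left(-310 \right)}} = \frac{\left(80 - -207\right) + 4096}{-237327 + 25} = \frac{\left(80 + 207\right) + 4096}{-237302} = \left(287 + 4096\right) \left(- \frac{1}{237302}\right) = 4383 \left(- \frac{1}{237302}\right) = - \frac{4383}{237302}$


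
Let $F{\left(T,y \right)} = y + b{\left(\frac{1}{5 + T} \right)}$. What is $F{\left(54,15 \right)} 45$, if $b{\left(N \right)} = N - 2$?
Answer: $\frac{34560}{59} \approx 585.76$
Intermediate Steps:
$b{\left(N \right)} = -2 + N$ ($b{\left(N \right)} = N - 2 = -2 + N$)
$F{\left(T,y \right)} = -2 + y + \frac{1}{5 + T}$ ($F{\left(T,y \right)} = y - \left(2 - \frac{1}{5 + T}\right) = -2 + y + \frac{1}{5 + T}$)
$F{\left(54,15 \right)} 45 = \frac{1 + \left(-2 + 15\right) \left(5 + 54\right)}{5 + 54} \cdot 45 = \frac{1 + 13 \cdot 59}{59} \cdot 45 = \frac{1 + 767}{59} \cdot 45 = \frac{1}{59} \cdot 768 \cdot 45 = \frac{768}{59} \cdot 45 = \frac{34560}{59}$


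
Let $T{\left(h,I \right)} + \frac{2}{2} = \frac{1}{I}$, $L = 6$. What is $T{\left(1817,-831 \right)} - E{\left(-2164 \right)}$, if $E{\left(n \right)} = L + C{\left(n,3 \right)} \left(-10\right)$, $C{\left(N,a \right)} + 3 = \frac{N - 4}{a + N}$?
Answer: $- \frac{48430348}{1795791} \approx -26.969$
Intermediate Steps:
$C{\left(N,a \right)} = -3 + \frac{-4 + N}{N + a}$ ($C{\left(N,a \right)} = -3 + \frac{N - 4}{a + N} = -3 + \frac{-4 + N}{N + a}$)
$T{\left(h,I \right)} = -1 + \frac{1}{I}$
$E{\left(n \right)} = 6 - \frac{10 \left(-13 - 2 n\right)}{3 + n}$ ($E{\left(n \right)} = 6 + \frac{-4 - 9 - 2 n}{n + 3} \left(-10\right) = 6 + \frac{-4 - 9 - 2 n}{3 + n} \left(-10\right) = 6 + \frac{-13 - 2 n}{3 + n} \left(-10\right) = 6 - \frac{10 \left(-13 - 2 n\right)}{3 + n}$)
$T{\left(1817,-831 \right)} - E{\left(-2164 \right)} = \frac{1 - -831}{-831} - \frac{2 \left(74 + 13 \left(-2164\right)\right)}{3 - 2164} = - \frac{1 + 831}{831} - \frac{2 \left(74 - 28132\right)}{-2161} = \left(- \frac{1}{831}\right) 832 - 2 \left(- \frac{1}{2161}\right) \left(-28058\right) = - \frac{832}{831} - \frac{56116}{2161} = - \frac{48430348}{1795791}$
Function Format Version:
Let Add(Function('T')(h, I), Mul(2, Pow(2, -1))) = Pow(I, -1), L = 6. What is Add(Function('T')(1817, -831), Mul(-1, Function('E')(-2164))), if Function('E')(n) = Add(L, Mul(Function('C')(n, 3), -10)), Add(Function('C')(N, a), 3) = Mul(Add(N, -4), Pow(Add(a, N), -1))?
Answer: Rational(-48430348, 1795791) ≈ -26.969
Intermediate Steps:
Function('C')(N, a) = Add(-3, Mul(Pow(Add(N, a), -1), Add(-4, N))) (Function('C')(N, a) = Add(-3, Mul(Add(N, -4), Pow(Add(a, N), -1))) = Add(-3, Mul(Add(-4, N), Pow(Add(N, a), -1))) = Add(-3, Mul(Pow(Add(N, a), -1), Add(-4, N))))
Function('T')(h, I) = Add(-1, Pow(I, -1))
Function('E')(n) = Add(6, Mul(-10, Pow(Add(3, n), -1), Add(-13, Mul(-2, n)))) (Function('E')(n) = Add(6, Mul(Mul(Pow(Add(n, 3), -1), Add(-4, Mul(-3, 3), Mul(-2, n))), -10)) = Add(6, Mul(Mul(Pow(Add(3, n), -1), Add(-4, -9, Mul(-2, n))), -10)) = Add(6, Mul(Mul(Pow(Add(3, n), -1), Add(-13, Mul(-2, n))), -10)) = Add(6, Mul(-10, Pow(Add(3, n), -1), Add(-13, Mul(-2, n)))))
Add(Function('T')(1817, -831), Mul(-1, Function('E')(-2164))) = Add(Mul(Pow(-831, -1), Add(1, Mul(-1, -831))), Mul(-1, Mul(2, Pow(Add(3, -2164), -1), Add(74, Mul(13, -2164))))) = Add(Mul(Rational(-1, 831), Add(1, 831)), Mul(-1, Mul(2, Pow(-2161, -1), Add(74, -28132)))) = Add(Mul(Rational(-1, 831), 832), Mul(-1, Mul(2, Rational(-1, 2161), -28058))) = Add(Rational(-832, 831), Mul(-1, Rational(56116, 2161))) = Add(Rational(-832, 831), Rational(-56116, 2161)) = Rational(-48430348, 1795791)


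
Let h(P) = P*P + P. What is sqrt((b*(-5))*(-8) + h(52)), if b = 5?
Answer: 2*sqrt(739) ≈ 54.369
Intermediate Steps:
h(P) = P + P**2 (h(P) = P**2 + P = P + P**2)
sqrt((b*(-5))*(-8) + h(52)) = sqrt((5*(-5))*(-8) + 52*(1 + 52)) = sqrt(-25*(-8) + 52*53) = sqrt(200 + 2756) = sqrt(2956) = 2*sqrt(739)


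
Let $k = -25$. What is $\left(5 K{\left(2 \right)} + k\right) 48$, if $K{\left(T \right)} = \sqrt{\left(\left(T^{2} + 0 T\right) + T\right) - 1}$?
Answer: $-1200 + 240 \sqrt{5} \approx -663.34$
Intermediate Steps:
$K{\left(T \right)} = \sqrt{-1 + T + T^{2}}$ ($K{\left(T \right)} = \sqrt{\left(\left(T^{2} + 0\right) + T\right) - 1} = \sqrt{\left(T^{2} + T\right) - 1} = \sqrt{\left(T + T^{2}\right) - 1} = \sqrt{-1 + T + T^{2}}$)
$\left(5 K{\left(2 \right)} + k\right) 48 = \left(5 \sqrt{-1 + 2 + 2^{2}} - 25\right) 48 = \left(5 \sqrt{-1 + 2 + 4} - 25\right) 48 = \left(5 \sqrt{5} - 25\right) 48 = \left(-25 + 5 \sqrt{5}\right) 48 = -1200 + 240 \sqrt{5}$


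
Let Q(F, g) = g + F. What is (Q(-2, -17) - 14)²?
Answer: 1089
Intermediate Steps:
Q(F, g) = F + g
(Q(-2, -17) - 14)² = ((-2 - 17) - 14)² = (-19 - 14)² = (-33)² = 1089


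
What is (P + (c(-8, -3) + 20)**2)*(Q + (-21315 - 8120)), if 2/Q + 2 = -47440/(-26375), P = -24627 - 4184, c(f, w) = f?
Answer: 448215998420/531 ≈ 8.4410e+8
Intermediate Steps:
P = -28811
Q = -5275/531 (Q = 2/(-2 - 47440/(-26375)) = 2/(-2 - 47440*(-1/26375)) = 2/(-2 + 9488/5275) = 2/(-1062/5275) = 2*(-5275/1062) = -5275/531 ≈ -9.9341)
(P + (c(-8, -3) + 20)**2)*(Q + (-21315 - 8120)) = (-28811 + (-8 + 20)**2)*(-5275/531 + (-21315 - 8120)) = (-28811 + 12**2)*(-5275/531 - 29435) = (-28811 + 144)*(-15635260/531) = -28667*(-15635260/531) = 448215998420/531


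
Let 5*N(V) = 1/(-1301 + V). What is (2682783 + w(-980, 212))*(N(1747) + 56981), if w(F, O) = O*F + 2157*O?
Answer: 372601303854717/2230 ≈ 1.6709e+11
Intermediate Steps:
w(F, O) = 2157*O + F*O (w(F, O) = F*O + 2157*O = 2157*O + F*O)
N(V) = 1/(5*(-1301 + V))
(2682783 + w(-980, 212))*(N(1747) + 56981) = (2682783 + 212*(2157 - 980))*(1/(5*(-1301 + 1747)) + 56981) = (2682783 + 212*1177)*((⅕)/446 + 56981) = (2682783 + 249524)*((⅕)*(1/446) + 56981) = 2932307*(1/2230 + 56981) = 2932307*(127067631/2230) = 372601303854717/2230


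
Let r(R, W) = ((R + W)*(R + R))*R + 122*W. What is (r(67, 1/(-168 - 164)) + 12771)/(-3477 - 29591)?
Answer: -12746094/686161 ≈ -18.576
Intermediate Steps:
r(R, W) = 122*W + 2*R**2*(R + W) (r(R, W) = ((R + W)*(2*R))*R + 122*W = (2*R*(R + W))*R + 122*W = 2*R**2*(R + W) + 122*W = 122*W + 2*R**2*(R + W))
(r(67, 1/(-168 - 164)) + 12771)/(-3477 - 29591) = ((2*67**3 + 122/(-168 - 164) + 2*67**2/(-168 - 164)) + 12771)/(-3477 - 29591) = ((2*300763 + 122/(-332) + 2*4489/(-332)) + 12771)/(-33068) = ((601526 + 122*(-1/332) + 2*(-1/332)*4489) + 12771)*(-1/33068) = ((601526 - 61/166 - 4489/166) + 12771)*(-1/33068) = (49924383/83 + 12771)*(-1/33068) = (50984376/83)*(-1/33068) = -12746094/686161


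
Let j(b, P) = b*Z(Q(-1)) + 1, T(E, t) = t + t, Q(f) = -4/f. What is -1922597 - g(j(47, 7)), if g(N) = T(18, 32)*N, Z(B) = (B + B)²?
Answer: -2115173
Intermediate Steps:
T(E, t) = 2*t
Z(B) = 4*B² (Z(B) = (2*B)² = 4*B²)
j(b, P) = 1 + 64*b (j(b, P) = b*(4*(-4/(-1))²) + 1 = b*(4*(-4*(-1))²) + 1 = b*(4*4²) + 1 = b*(4*16) + 1 = b*64 + 1 = 64*b + 1 = 1 + 64*b)
g(N) = 64*N (g(N) = (2*32)*N = 64*N)
-1922597 - g(j(47, 7)) = -1922597 - 64*(1 + 64*47) = -1922597 - 64*(1 + 3008) = -1922597 - 64*3009 = -1922597 - 1*192576 = -1922597 - 192576 = -2115173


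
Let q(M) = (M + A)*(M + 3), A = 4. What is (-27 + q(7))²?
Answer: 6889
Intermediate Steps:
q(M) = (3 + M)*(4 + M) (q(M) = (M + 4)*(M + 3) = (4 + M)*(3 + M) = (3 + M)*(4 + M))
(-27 + q(7))² = (-27 + (12 + 7² + 7*7))² = (-27 + (12 + 49 + 49))² = (-27 + 110)² = 83² = 6889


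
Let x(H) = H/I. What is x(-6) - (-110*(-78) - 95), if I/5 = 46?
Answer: -975778/115 ≈ -8485.0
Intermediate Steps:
I = 230 (I = 5*46 = 230)
x(H) = H/230
x(-6) - (-110*(-78) - 95) = (1/230)*(-6) - (-110*(-78) - 95) = -3/115 - (8580 - 95) = -3/115 - 1*8485 = -3/115 - 8485 = -975778/115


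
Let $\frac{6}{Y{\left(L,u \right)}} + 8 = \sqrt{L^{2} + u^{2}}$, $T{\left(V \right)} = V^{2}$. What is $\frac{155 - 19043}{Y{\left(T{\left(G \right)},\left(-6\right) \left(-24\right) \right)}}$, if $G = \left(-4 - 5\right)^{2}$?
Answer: $25184 - 28332 \sqrt{531697} \approx -2.0634 \cdot 10^{7}$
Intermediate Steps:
$G = 81$ ($G = \left(-9\right)^{2} = 81$)
$Y{\left(L,u \right)} = \frac{6}{-8 + \sqrt{L^{2} + u^{2}}}$
$\frac{155 - 19043}{Y{\left(T{\left(G \right)},\left(-6\right) \left(-24\right) \right)}} = \frac{155 - 19043}{6 \frac{1}{-8 + \sqrt{\left(81^{2}\right)^{2} + \left(\left(-6\right) \left(-24\right)\right)^{2}}}} = \frac{155 - 19043}{6 \frac{1}{-8 + \sqrt{6561^{2} + 144^{2}}}} = - \frac{18888}{6 \frac{1}{-8 + \sqrt{43046721 + 20736}}} = - \frac{18888}{6 \frac{1}{-8 + \sqrt{43067457}}} = - \frac{18888}{6 \frac{1}{-8 + 9 \sqrt{531697}}} = - 18888 \left(- \frac{4}{3} + \frac{3 \sqrt{531697}}{2}\right) = 25184 - 28332 \sqrt{531697}$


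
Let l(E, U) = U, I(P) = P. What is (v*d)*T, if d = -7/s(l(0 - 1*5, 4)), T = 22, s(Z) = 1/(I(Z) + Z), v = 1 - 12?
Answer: 13552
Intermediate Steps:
v = -11
s(Z) = 1/(2*Z) (s(Z) = 1/(Z + Z) = 1/(2*Z))
d = -56 (d = -7/((½)/4) = -7/((½)*(¼)) = -7/⅛ = -7*8 = -56)
(v*d)*T = -11*(-56)*22 = 616*22 = 13552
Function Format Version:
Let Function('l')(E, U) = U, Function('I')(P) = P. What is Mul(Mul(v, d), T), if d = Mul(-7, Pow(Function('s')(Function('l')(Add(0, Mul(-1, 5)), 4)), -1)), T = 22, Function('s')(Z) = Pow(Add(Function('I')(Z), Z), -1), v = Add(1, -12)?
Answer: 13552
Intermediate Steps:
v = -11
Function('s')(Z) = Mul(Rational(1, 2), Pow(Z, -1)) (Function('s')(Z) = Pow(Add(Z, Z), -1) = Pow(Mul(2, Z), -1) = Mul(Rational(1, 2), Pow(Z, -1)))
d = -56 (d = Mul(-7, Pow(Mul(Rational(1, 2), Pow(4, -1)), -1)) = Mul(-7, Pow(Mul(Rational(1, 2), Rational(1, 4)), -1)) = Mul(-7, Pow(Rational(1, 8), -1)) = Mul(-7, 8) = -56)
Mul(Mul(v, d), T) = Mul(Mul(-11, -56), 22) = Mul(616, 22) = 13552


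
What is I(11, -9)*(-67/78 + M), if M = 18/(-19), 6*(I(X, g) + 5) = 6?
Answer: 5354/741 ≈ 7.2254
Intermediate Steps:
I(X, g) = -4 (I(X, g) = -5 + (⅙)*6 = -5 + 1 = -4)
M = -18/19 (M = 18*(-1/19) = -18/19 ≈ -0.94737)
I(11, -9)*(-67/78 + M) = -4*(-67/78 - 18/19) = -4*(-2677/1482) = 5354/741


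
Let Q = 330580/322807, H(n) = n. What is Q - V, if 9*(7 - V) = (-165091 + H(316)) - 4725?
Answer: -18244382707/968421 ≈ -18839.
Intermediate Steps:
Q = 330580/322807 (Q = 330580*(1/322807) = 330580/322807 ≈ 1.0241)
V = 56521/3 (V = 7 - ((-165091 + 316) - 4725)/9 = 7 - (-164775 - 4725)/9 = 7 - ⅑*(-169500) = 7 + 56500/3 = 56521/3 ≈ 18840.)
Q - V = 330580/322807 - 1*56521/3 = 330580/322807 - 56521/3 = -18244382707/968421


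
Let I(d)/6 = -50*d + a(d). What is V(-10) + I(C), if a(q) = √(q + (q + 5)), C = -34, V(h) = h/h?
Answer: 10201 + 18*I*√7 ≈ 10201.0 + 47.624*I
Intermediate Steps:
V(h) = 1
a(q) = √(5 + 2*q) (a(q) = √(q + (5 + q)) = √(5 + 2*q))
I(d) = -300*d + 6*√(5 + 2*d) (I(d) = 6*(-50*d + √(5 + 2*d)) = 6*(√(5 + 2*d) - 50*d) = -300*d + 6*√(5 + 2*d))
V(-10) + I(C) = 1 + (-300*(-34) + 6*√(5 + 2*(-34))) = 1 + (10200 + 6*√(5 - 68)) = 1 + (10200 + 6*√(-63)) = 1 + (10200 + 6*(3*I*√7)) = 1 + (10200 + 18*I*√7) = 10201 + 18*I*√7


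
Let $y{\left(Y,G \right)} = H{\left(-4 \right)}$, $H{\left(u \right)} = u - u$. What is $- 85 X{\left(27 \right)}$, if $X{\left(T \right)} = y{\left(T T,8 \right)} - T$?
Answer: $2295$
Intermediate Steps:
$H{\left(u \right)} = 0$
$y{\left(Y,G \right)} = 0$
$X{\left(T \right)} = - T$ ($X{\left(T \right)} = 0 - T = - T$)
$- 85 X{\left(27 \right)} = - 85 \left(\left(-1\right) 27\right) = \left(-85\right) \left(-27\right) = 2295$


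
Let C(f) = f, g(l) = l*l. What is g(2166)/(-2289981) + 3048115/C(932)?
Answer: 2325250968541/711420764 ≈ 3268.5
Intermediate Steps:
g(l) = l²
g(2166)/(-2289981) + 3048115/C(932) = 2166²/(-2289981) + 3048115/932 = 4691556*(-1/2289981) + 3048115*(1/932) = -1563852/763327 + 3048115/932 = 2325250968541/711420764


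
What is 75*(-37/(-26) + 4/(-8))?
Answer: 900/13 ≈ 69.231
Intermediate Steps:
75*(-37/(-26) + 4/(-8)) = 75*(-37*(-1/26) + 4*(-⅛)) = 75*(37/26 - ½) = 75*(12/13) = 900/13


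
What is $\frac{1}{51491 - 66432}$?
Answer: $- \frac{1}{14941} \approx -6.693 \cdot 10^{-5}$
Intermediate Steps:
$\frac{1}{51491 - 66432} = \frac{1}{-14941} = - \frac{1}{14941}$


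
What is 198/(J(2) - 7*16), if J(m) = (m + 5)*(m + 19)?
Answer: 198/35 ≈ 5.6571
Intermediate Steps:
J(m) = (5 + m)*(19 + m)
198/(J(2) - 7*16) = 198/((95 + 2² + 24*2) - 7*16) = 198/((95 + 4 + 48) - 112) = 198/(147 - 112) = 198/35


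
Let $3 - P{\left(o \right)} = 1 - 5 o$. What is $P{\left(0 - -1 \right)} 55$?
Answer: $385$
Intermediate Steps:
$P{\left(o \right)} = 2 + 5 o$ ($P{\left(o \right)} = 3 - \left(1 - 5 o\right) = 3 + \left(-1 + 5 o\right) = 2 + 5 o$)
$P{\left(0 - -1 \right)} 55 = \left(2 + 5 \left(0 - -1\right)\right) 55 = \left(2 + 5 \left(0 + 1\right)\right) 55 = \left(2 + 5 \cdot 1\right) 55 = \left(2 + 5\right) 55 = 7 \cdot 55 = 385$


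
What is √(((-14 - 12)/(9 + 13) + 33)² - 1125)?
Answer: 5*I*√545/11 ≈ 10.611*I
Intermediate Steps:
√(((-14 - 12)/(9 + 13) + 33)² - 1125) = √((-26/22 + 33)² - 1125) = √((-26*1/22 + 33)² - 1125) = √((-13/11 + 33)² - 1125) = √((350/11)² - 1125) = √(122500/121 - 1125) = √(-13625/121) = 5*I*√545/11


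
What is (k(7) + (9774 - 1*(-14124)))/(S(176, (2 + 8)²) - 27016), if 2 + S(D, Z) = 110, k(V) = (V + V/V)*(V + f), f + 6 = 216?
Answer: -1831/1922 ≈ -0.95265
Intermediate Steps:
f = 210 (f = -6 + 216 = 210)
k(V) = (1 + V)*(210 + V) (k(V) = (V + V/V)*(V + 210) = (V + 1)*(210 + V) = (1 + V)*(210 + V))
S(D, Z) = 108 (S(D, Z) = -2 + 110 = 108)
(k(7) + (9774 - 1*(-14124)))/(S(176, (2 + 8)²) - 27016) = ((210 + 7² + 211*7) + (9774 - 1*(-14124)))/(108 - 27016) = ((210 + 49 + 1477) + (9774 + 14124))/(-26908) = (1736 + 23898)*(-1/26908) = 25634*(-1/26908) = -1831/1922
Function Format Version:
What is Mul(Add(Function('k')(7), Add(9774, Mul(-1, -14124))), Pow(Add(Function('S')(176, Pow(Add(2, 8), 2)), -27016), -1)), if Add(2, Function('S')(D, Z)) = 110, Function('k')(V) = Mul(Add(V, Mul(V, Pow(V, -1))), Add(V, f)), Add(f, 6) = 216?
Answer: Rational(-1831, 1922) ≈ -0.95265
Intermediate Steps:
f = 210 (f = Add(-6, 216) = 210)
Function('k')(V) = Mul(Add(1, V), Add(210, V)) (Function('k')(V) = Mul(Add(V, Mul(V, Pow(V, -1))), Add(V, 210)) = Mul(Add(V, 1), Add(210, V)) = Mul(Add(1, V), Add(210, V)))
Function('S')(D, Z) = 108 (Function('S')(D, Z) = Add(-2, 110) = 108)
Mul(Add(Function('k')(7), Add(9774, Mul(-1, -14124))), Pow(Add(Function('S')(176, Pow(Add(2, 8), 2)), -27016), -1)) = Mul(Add(Add(210, Pow(7, 2), Mul(211, 7)), Add(9774, Mul(-1, -14124))), Pow(Add(108, -27016), -1)) = Mul(Add(Add(210, 49, 1477), Add(9774, 14124)), Pow(-26908, -1)) = Mul(Add(1736, 23898), Rational(-1, 26908)) = Mul(25634, Rational(-1, 26908)) = Rational(-1831, 1922)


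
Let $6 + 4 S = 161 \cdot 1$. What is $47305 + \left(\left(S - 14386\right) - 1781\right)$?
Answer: $\frac{124707}{4} \approx 31177.0$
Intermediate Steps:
$S = \frac{155}{4}$ ($S = - \frac{3}{2} + \frac{161 \cdot 1}{4} = - \frac{3}{2} + \frac{1}{4} \cdot 161 = - \frac{3}{2} + \frac{161}{4} = \frac{155}{4} \approx 38.75$)
$47305 + \left(\left(S - 14386\right) - 1781\right) = 47305 + \left(\left(\frac{155}{4} - 14386\right) - 1781\right) = 47305 - \frac{64513}{4} = \frac{124707}{4}$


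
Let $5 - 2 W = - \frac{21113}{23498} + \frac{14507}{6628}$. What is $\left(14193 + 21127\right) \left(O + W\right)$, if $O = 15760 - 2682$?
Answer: $\frac{8993878838120865}{19468093} \approx 4.6198 \cdot 10^{8}$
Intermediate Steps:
$O = 13078$
$W = \frac{288887599}{155744744}$ ($W = \frac{5}{2} - \frac{- \frac{21113}{23498} + \frac{14507}{6628}}{2} = \frac{5}{2} - \frac{100474261}{155744744} = \frac{288887599}{155744744} \approx 1.8549$)
$\left(14193 + 21127\right) \left(O + W\right) = \left(14193 + 21127\right) \left(13078 + \frac{288887599}{155744744}\right) = 35320 \cdot \frac{2037118649631}{155744744} = \frac{8993878838120865}{19468093}$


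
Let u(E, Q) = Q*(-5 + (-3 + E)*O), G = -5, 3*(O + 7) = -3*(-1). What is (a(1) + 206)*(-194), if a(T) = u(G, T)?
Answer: -48306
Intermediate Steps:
O = -6 (O = -7 + (-3*(-1))/3 = -7 + (⅓)*3 = -7 + 1 = -6)
u(E, Q) = Q*(13 - 6*E) (u(E, Q) = Q*(-5 + (-3 + E)*(-6)) = Q*(-5 + (18 - 6*E)) = Q*(13 - 6*E))
a(T) = 43*T (a(T) = T*(13 - 6*(-5)) = T*(13 + 30) = T*43 = 43*T)
(a(1) + 206)*(-194) = (43*1 + 206)*(-194) = (43 + 206)*(-194) = 249*(-194) = -48306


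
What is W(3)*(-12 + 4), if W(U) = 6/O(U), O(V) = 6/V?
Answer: -24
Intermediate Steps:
W(U) = U (W(U) = 6/((6/U)) = 6*(U/6) = U)
W(3)*(-12 + 4) = 3*(-12 + 4) = 3*(-8) = -24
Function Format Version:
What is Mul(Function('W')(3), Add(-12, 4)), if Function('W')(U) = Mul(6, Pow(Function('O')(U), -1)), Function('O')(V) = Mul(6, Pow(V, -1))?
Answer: -24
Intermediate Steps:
Function('W')(U) = U (Function('W')(U) = Mul(6, Pow(Mul(6, Pow(U, -1)), -1)) = Mul(6, Mul(Rational(1, 6), U)) = U)
Mul(Function('W')(3), Add(-12, 4)) = Mul(3, Add(-12, 4)) = Mul(3, -8) = -24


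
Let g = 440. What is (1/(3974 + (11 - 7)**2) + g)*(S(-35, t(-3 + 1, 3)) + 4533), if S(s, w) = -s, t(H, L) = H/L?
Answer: 4009792684/1995 ≈ 2.0099e+6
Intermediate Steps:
(1/(3974 + (11 - 7)**2) + g)*(S(-35, t(-3 + 1, 3)) + 4533) = (1/(3974 + (11 - 7)**2) + 440)*(-1*(-35) + 4533) = (1/(3974 + 4**2) + 440)*(35 + 4533) = (1/(3974 + 16) + 440)*4568 = (1/3990 + 440)*4568 = (1755601/3990)*4568 = 4009792684/1995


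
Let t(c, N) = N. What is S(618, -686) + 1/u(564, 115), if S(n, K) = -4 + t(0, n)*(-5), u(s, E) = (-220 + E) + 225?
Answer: -371279/120 ≈ -3094.0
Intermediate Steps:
u(s, E) = 5 + E
S(n, K) = -4 - 5*n (S(n, K) = -4 + n*(-5) = -4 - 5*n)
S(618, -686) + 1/u(564, 115) = (-4 - 5*618) + 1/(5 + 115) = (-4 - 3090) + 1/120 = -3094 + 1/120 = -371279/120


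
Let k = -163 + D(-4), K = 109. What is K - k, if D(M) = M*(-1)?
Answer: 268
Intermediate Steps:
D(M) = -M
k = -159 (k = -163 - 1*(-4) = -163 + 4 = -159)
K - k = 109 - 1*(-159) = 109 + 159 = 268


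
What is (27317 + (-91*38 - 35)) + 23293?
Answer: 47117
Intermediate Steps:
(27317 + (-91*38 - 35)) + 23293 = (27317 + (-3458 - 35)) + 23293 = (27317 - 3493) + 23293 = 23824 + 23293 = 47117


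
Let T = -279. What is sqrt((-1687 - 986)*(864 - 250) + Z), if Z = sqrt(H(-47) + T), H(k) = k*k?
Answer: sqrt(-1641222 + sqrt(1930)) ≈ 1281.1*I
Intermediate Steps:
H(k) = k**2
Z = sqrt(1930) (Z = sqrt((-47)**2 - 279) = sqrt(2209 - 279) = sqrt(1930) ≈ 43.932)
sqrt((-1687 - 986)*(864 - 250) + Z) = sqrt((-1687 - 986)*(864 - 250) + sqrt(1930)) = sqrt(-2673*614 + sqrt(1930)) = sqrt(-1641222 + sqrt(1930))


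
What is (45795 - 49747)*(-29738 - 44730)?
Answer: 294297536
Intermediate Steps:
(45795 - 49747)*(-29738 - 44730) = -3952*(-74468) = 294297536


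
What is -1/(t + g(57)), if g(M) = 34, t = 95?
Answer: -1/129 ≈ -0.0077519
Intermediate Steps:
-1/(t + g(57)) = -1/(95 + 34) = -1/129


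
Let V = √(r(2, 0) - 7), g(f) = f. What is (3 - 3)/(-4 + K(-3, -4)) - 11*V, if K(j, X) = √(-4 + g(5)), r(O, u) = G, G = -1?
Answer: -22*I*√2 ≈ -31.113*I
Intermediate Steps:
r(O, u) = -1
V = 2*I*√2 (V = √(-1 - 7) = √(-8) = 2*I*√2 ≈ 2.8284*I)
K(j, X) = 1 (K(j, X) = √(-4 + 5) = √1 = 1)
(3 - 3)/(-4 + K(-3, -4)) - 11*V = (3 - 3)/(-4 + 1) - 22*I*√2 = 0/(-3) - 22*I*√2 = 0*(-⅓) - 22*I*√2 = 0 - 22*I*√2 = -22*I*√2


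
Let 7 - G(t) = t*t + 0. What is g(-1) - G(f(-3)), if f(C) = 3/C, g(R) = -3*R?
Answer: -3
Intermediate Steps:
G(t) = 7 - t² (G(t) = 7 - (t*t + 0) = 7 - (t² + 0) = 7 - t²)
g(-1) - G(f(-3)) = -3*(-1) - (7 - (3/(-3))²) = 3 - (7 - (3*(-⅓))²) = 3 - (7 - 1*(-1)²) = 3 - (7 - 1*1) = 3 - (7 - 1) = 3 - 1*6 = 3 - 6 = -3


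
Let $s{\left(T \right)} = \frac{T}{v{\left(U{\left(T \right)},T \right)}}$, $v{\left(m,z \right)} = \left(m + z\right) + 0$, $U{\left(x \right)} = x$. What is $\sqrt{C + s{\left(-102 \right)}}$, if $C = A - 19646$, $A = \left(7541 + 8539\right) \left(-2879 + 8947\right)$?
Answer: $\frac{3 \sqrt{43357242}}{2} \approx 9876.9$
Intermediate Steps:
$A = 97573440$ ($A = 16080 \cdot 6068 = 97573440$)
$v{\left(m,z \right)} = m + z$
$C = 97553794$ ($C = 97573440 - 19646 = 97553794$)
$s{\left(T \right)} = \frac{1}{2}$ ($s{\left(T \right)} = \frac{T}{T + T} = \frac{T}{2 T} = T \frac{1}{2 T} = \frac{1}{2}$)
$\sqrt{C + s{\left(-102 \right)}} = \sqrt{97553794 + \frac{1}{2}} = \sqrt{\frac{195107589}{2}} = \frac{3 \sqrt{43357242}}{2}$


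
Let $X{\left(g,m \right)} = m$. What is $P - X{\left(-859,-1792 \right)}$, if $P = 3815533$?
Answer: $3817325$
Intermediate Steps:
$P - X{\left(-859,-1792 \right)} = 3815533 - -1792 = 3815533 + 1792 = 3817325$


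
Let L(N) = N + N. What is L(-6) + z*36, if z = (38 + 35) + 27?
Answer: 3588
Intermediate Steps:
L(N) = 2*N
z = 100 (z = 73 + 27 = 100)
L(-6) + z*36 = 2*(-6) + 100*36 = -12 + 3600 = 3588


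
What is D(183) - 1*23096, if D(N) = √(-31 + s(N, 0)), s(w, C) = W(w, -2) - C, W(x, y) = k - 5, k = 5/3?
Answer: -23096 + I*√309/3 ≈ -23096.0 + 5.8595*I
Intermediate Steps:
k = 5/3 (k = 5*(⅓) = 5/3 ≈ 1.6667)
W(x, y) = -10/3 (W(x, y) = 5/3 - 5 = -10/3)
s(w, C) = -10/3 - C
D(N) = I*√309/3 (D(N) = √(-31 + (-10/3 - 1*0)) = √(-31 + (-10/3 + 0)) = √(-31 - 10/3) = √(-103/3) = I*√309/3)
D(183) - 1*23096 = I*√309/3 - 1*23096 = I*√309/3 - 23096 = -23096 + I*√309/3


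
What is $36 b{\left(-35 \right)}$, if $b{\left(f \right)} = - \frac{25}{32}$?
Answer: $- \frac{225}{8} \approx -28.125$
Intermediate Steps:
$b{\left(f \right)} = - \frac{25}{32}$ ($b{\left(f \right)} = \left(-25\right) \frac{1}{32} = - \frac{25}{32}$)
$36 b{\left(-35 \right)} = 36 \left(- \frac{25}{32}\right) = - \frac{225}{8}$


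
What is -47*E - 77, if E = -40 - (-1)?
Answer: 1756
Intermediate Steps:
E = -39 (E = -40 - 1*(-1) = -40 + 1 = -39)
-47*E - 77 = -47*(-39) - 77 = 1833 - 77 = 1756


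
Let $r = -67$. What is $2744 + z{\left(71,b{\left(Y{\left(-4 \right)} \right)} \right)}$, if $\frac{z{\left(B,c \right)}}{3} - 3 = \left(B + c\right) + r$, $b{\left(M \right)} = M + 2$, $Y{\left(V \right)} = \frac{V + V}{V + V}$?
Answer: $2774$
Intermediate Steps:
$Y{\left(V \right)} = 1$ ($Y{\left(V \right)} = \frac{2 V}{2 V} = 2 V \frac{1}{2 V} = 1$)
$b{\left(M \right)} = 2 + M$
$z{\left(B,c \right)} = -192 + 3 B + 3 c$ ($z{\left(B,c \right)} = 9 + 3 \left(\left(B + c\right) - 67\right) = 9 + 3 \left(-67 + B + c\right) = 9 + \left(-201 + 3 B + 3 c\right) = -192 + 3 B + 3 c$)
$2744 + z{\left(71,b{\left(Y{\left(-4 \right)} \right)} \right)} = 2744 + \left(-192 + 3 \cdot 71 + 3 \left(2 + 1\right)\right) = 2744 + \left(-192 + 213 + 3 \cdot 3\right) = 2744 + \left(-192 + 213 + 9\right) = 2744 + 30 = 2774$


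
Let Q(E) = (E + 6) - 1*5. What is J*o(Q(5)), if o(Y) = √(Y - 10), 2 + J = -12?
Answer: -28*I ≈ -28.0*I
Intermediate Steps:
J = -14 (J = -2 - 12 = -14)
Q(E) = 1 + E (Q(E) = (6 + E) - 5 = 1 + E)
o(Y) = √(-10 + Y)
J*o(Q(5)) = -14*√(-10 + (1 + 5)) = -14*√(-10 + 6) = -28*I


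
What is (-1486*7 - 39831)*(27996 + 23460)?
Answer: -2584789248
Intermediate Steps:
(-1486*7 - 39831)*(27996 + 23460) = (-10402 - 39831)*51456 = -50233*51456 = -2584789248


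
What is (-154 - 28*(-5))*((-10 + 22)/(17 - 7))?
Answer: -84/5 ≈ -16.800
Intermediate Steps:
(-154 - 28*(-5))*((-10 + 22)/(17 - 7)) = (-154 + 140)*(12/10) = -168/10 = -14*6/5 = -84/5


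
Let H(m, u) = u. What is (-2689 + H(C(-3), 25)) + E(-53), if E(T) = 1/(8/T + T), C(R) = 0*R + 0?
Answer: -7504541/2817 ≈ -2664.0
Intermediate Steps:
C(R) = 0 (C(R) = 0 + 0 = 0)
E(T) = 1/(T + 8/T)
(-2689 + H(C(-3), 25)) + E(-53) = (-2689 + 25) - 53/(8 + (-53)**2) = -2664 - 53/(8 + 2809) = -2664 - 53/2817 = -7504541/2817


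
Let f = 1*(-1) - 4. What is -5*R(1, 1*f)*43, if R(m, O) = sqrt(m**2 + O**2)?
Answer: -215*sqrt(26) ≈ -1096.3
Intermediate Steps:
f = -5 (f = -1 - 4 = -5)
R(m, O) = sqrt(O**2 + m**2)
-5*R(1, 1*f)*43 = -5*sqrt((1*(-5))**2 + 1**2)*43 = -5*sqrt((-5)**2 + 1)*43 = -5*sqrt(25 + 1)*43 = -5*sqrt(26)*43 = -215*sqrt(26)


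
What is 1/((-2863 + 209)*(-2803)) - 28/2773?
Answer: -208293763/20628796226 ≈ -0.010097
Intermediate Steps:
1/((-2863 + 209)*(-2803)) - 28/2773 = -1/2803/(-2654) - 28*1/2773 = -1/2654*(-1/2803) - 28/2773 = 1/7439162 - 28/2773 = -208293763/20628796226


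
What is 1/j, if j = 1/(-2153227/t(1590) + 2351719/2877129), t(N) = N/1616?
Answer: -1668549500457353/762439185 ≈ -2.1884e+6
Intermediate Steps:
t(N) = N/1616 (t(N) = N*(1/1616) = N/1616)
j = -762439185/1668549500457353 (j = 1/(-2153227/((1/1616)*1590) + 2351719/2877129) = 1/(-2153227/795/808 + 2351719*(1/2877129)) = 1/(-2153227*808/795 + 2351719/2877129) = 1/(-1739807416/795 + 2351719/2877129) = 1/(-1668549500457353/762439185) = -762439185/1668549500457353 ≈ -4.5695e-7)
1/j = 1/(-762439185/1668549500457353) = -1668549500457353/762439185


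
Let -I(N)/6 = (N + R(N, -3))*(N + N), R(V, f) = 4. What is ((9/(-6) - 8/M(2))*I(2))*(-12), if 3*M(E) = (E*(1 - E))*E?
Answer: 7776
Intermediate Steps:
M(E) = E**2*(1 - E)/3 (M(E) = ((E*(1 - E))*E)/3 = (E**2*(1 - E))/3 = E**2*(1 - E)/3)
I(N) = -12*N*(4 + N) (I(N) = -6*(N + 4)*(N + N) = -6*(4 + N)*2*N = -12*N*(4 + N))
((9/(-6) - 8/M(2))*I(2))*(-12) = ((9/(-6) - 8*3/(4*(1 - 1*2)))*(-12*2*(4 + 2)))*(-12) = ((9*(-1/6) - 8*3/(4*(1 - 2)))*(-12*2*6))*(-12) = ((-3/2 - 8/((1/3)*4*(-1)))*(-144))*(-12) = ((-3/2 - 8/(-4/3))*(-144))*(-12) = ((-3/2 - 8*(-3/4))*(-144))*(-12) = ((-3/2 + 6)*(-144))*(-12) = ((9/2)*(-144))*(-12) = -648*(-12) = 7776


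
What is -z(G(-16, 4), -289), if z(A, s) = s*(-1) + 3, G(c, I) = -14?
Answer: -292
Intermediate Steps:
z(A, s) = 3 - s (z(A, s) = -s + 3 = 3 - s)
-z(G(-16, 4), -289) = -(3 - 1*(-289)) = -(3 + 289) = -1*292 = -292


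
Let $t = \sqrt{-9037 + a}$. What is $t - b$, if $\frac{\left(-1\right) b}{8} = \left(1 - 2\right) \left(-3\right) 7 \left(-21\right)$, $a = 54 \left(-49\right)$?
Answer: $-3528 + i \sqrt{11683} \approx -3528.0 + 108.09 i$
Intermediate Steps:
$a = -2646$
$t = i \sqrt{11683}$ ($t = \sqrt{-9037 - 2646} = \sqrt{-11683} = i \sqrt{11683} \approx 108.09 i$)
$b = 3528$ ($b = - 8 \left(1 - 2\right) \left(-3\right) 7 \left(-21\right) = - 8 \left(-1\right) \left(-3\right) 7 \left(-21\right) = - 8 \cdot 3 \cdot 7 \left(-21\right) = - 8 \cdot 21 \left(-21\right) = \left(-8\right) \left(-441\right) = 3528$)
$t - b = i \sqrt{11683} - 3528 = -3528 + i \sqrt{11683}$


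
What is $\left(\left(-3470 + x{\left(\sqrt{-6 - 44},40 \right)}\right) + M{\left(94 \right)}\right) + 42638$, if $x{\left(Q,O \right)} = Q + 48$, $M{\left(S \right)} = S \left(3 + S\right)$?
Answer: $48334 + 5 i \sqrt{2} \approx 48334.0 + 7.0711 i$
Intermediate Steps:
$x{\left(Q,O \right)} = 48 + Q$
$\left(\left(-3470 + x{\left(\sqrt{-6 - 44},40 \right)}\right) + M{\left(94 \right)}\right) + 42638 = \left(\left(-3470 + \left(48 + \sqrt{-6 - 44}\right)\right) + 94 \left(3 + 94\right)\right) + 42638 = \left(\left(-3470 + \left(48 + \sqrt{-50}\right)\right) + 94 \cdot 97\right) + 42638 = \left(\left(-3470 + \left(48 + 5 i \sqrt{2}\right)\right) + 9118\right) + 42638 = \left(\left(-3422 + 5 i \sqrt{2}\right) + 9118\right) + 42638 = \left(5696 + 5 i \sqrt{2}\right) + 42638 = 48334 + 5 i \sqrt{2}$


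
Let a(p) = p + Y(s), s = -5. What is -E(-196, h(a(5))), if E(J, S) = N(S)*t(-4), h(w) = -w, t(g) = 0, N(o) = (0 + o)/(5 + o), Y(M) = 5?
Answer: 0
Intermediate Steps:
N(o) = o/(5 + o)
a(p) = 5 + p (a(p) = p + 5 = 5 + p)
E(J, S) = 0 (E(J, S) = (S/(5 + S))*0 = 0)
-E(-196, h(a(5))) = -1*0 = 0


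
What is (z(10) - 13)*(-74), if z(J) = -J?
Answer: 1702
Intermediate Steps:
(z(10) - 13)*(-74) = (-1*10 - 13)*(-74) = (-10 - 13)*(-74) = -23*(-74) = 1702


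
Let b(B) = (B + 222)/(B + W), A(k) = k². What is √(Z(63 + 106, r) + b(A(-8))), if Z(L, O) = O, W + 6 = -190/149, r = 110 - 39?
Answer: √1358037778/4226 ≈ 8.7202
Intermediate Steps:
r = 71
W = -1084/149 (W = -6 - 190/149 = -1084/149 ≈ -7.2752)
b(B) = (222 + B)/(-1084/149 + B) (b(B) = (B + 222)/(B - 1084/149) = (222 + B)/(-1084/149 + B))
√(Z(63 + 106, r) + b(A(-8))) = √(71 + 149*(222 + (-8)²)/(-1084 + 149*(-8)²)) = √(71 + 149*(222 + 64)/(-1084 + 149*64)) = √(71 + 149*286/(-1084 + 9536)) = √(71 + 149*286/8452) = √(71 + 149*(1/8452)*286) = √(71 + 21307/4226) = √(321353/4226) = √1358037778/4226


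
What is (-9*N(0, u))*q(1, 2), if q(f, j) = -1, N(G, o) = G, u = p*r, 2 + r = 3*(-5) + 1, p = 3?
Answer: 0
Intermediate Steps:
r = -16 (r = -2 + (3*(-5) + 1) = -2 + (-15 + 1) = -2 - 14 = -16)
u = -48 (u = 3*(-16) = -48)
(-9*N(0, u))*q(1, 2) = -9*0*(-1) = 0*(-1) = 0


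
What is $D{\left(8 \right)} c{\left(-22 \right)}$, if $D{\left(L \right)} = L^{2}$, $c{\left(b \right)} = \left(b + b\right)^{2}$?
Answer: $123904$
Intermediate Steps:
$c{\left(b \right)} = 4 b^{2}$ ($c{\left(b \right)} = \left(2 b\right)^{2} = 4 b^{2}$)
$D{\left(8 \right)} c{\left(-22 \right)} = 8^{2} \cdot 4 \left(-22\right)^{2} = 64 \cdot 4 \cdot 484 = 64 \cdot 1936 = 123904$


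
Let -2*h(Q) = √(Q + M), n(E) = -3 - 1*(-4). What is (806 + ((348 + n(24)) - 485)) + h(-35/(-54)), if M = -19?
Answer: 670 - I*√5946/36 ≈ 670.0 - 2.142*I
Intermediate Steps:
n(E) = 1 (n(E) = -3 + 4 = 1)
h(Q) = -√(-19 + Q)/2 (h(Q) = -√(Q - 19)/2 = -√(-19 + Q)/2)
(806 + ((348 + n(24)) - 485)) + h(-35/(-54)) = (806 + ((348 + 1) - 485)) - √(-19 - 35/(-54))/2 = (806 + (349 - 485)) - √(-19 - 35*(-1/54))/2 = (806 - 136) - √(-19 + 35/54)/2 = 670 - I*√5946/36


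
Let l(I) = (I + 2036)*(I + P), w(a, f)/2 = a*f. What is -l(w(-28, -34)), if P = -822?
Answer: -4263080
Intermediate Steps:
w(a, f) = 2*a*f (w(a, f) = 2*(a*f) = 2*a*f)
l(I) = (-822 + I)*(2036 + I) (l(I) = (I + 2036)*(I - 822) = (2036 + I)*(-822 + I) = (-822 + I)*(2036 + I))
-l(w(-28, -34)) = -(-1673592 + (2*(-28)*(-34))² + 1214*(2*(-28)*(-34))) = -(-1673592 + 1904² + 1214*1904) = -(-1673592 + 3625216 + 2311456) = -1*4263080 = -4263080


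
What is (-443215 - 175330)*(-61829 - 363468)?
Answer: 263065332865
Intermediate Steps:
(-443215 - 175330)*(-61829 - 363468) = -618545*(-425297) = 263065332865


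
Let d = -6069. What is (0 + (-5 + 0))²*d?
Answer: -151725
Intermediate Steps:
(0 + (-5 + 0))²*d = (0 + (-5 + 0))²*(-6069) = (0 - 5)²*(-6069) = (-5)²*(-6069) = 25*(-6069) = -151725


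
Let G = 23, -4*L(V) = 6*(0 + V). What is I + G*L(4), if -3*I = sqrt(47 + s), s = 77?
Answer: -138 - 2*sqrt(31)/3 ≈ -141.71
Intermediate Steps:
L(V) = -3*V/2 (L(V) = -3*(0 + V)/2 = -3*V/2)
I = -2*sqrt(31)/3 (I = -sqrt(47 + 77)/3 = -2*sqrt(31)/3 ≈ -3.7118)
I + G*L(4) = -2*sqrt(31)/3 + 23*(-3/2*4) = -2*sqrt(31)/3 + 23*(-6) = -2*sqrt(31)/3 - 138 = -138 - 2*sqrt(31)/3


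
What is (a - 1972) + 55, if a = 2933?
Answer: 1016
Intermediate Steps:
(a - 1972) + 55 = (2933 - 1972) + 55 = 961 + 55 = 1016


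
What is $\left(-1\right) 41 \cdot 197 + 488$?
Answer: $-7589$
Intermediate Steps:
$\left(-1\right) 41 \cdot 197 + 488 = \left(-41\right) 197 + 488 = -8077 + 488 = -7589$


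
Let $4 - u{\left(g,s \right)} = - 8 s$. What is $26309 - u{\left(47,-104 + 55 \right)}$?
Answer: $26697$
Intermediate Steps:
$u{\left(g,s \right)} = 4 + 8 s$ ($u{\left(g,s \right)} = 4 - - 8 s = 4 + 8 s$)
$26309 - u{\left(47,-104 + 55 \right)} = 26309 - \left(4 + 8 \left(-104 + 55\right)\right) = 26309 - \left(4 + 8 \left(-49\right)\right) = 26309 - \left(4 - 392\right) = 26309 - -388 = 26309 + 388 = 26697$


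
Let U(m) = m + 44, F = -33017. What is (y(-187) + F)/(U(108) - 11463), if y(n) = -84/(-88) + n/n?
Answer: 726331/248842 ≈ 2.9188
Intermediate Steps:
y(n) = 43/22 (y(n) = -84*(-1/88) + 1 = 21/22 + 1 = 43/22)
U(m) = 44 + m
(y(-187) + F)/(U(108) - 11463) = (43/22 - 33017)/((44 + 108) - 11463) = -726331/(22*(152 - 11463)) = -726331/22/(-11311) = -726331/22*(-1/11311) = 726331/248842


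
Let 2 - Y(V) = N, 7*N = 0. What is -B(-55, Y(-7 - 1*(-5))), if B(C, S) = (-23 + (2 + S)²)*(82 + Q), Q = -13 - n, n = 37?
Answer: 224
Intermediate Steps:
N = 0 (N = (⅐)*0 = 0)
Y(V) = 2 (Y(V) = 2 - 1*0 = 2 + 0 = 2)
Q = -50 (Q = -13 - 1*37 = -13 - 37 = -50)
B(C, S) = -736 + 32*(2 + S)² (B(C, S) = (-23 + (2 + S)²)*(82 - 50) = (-23 + (2 + S)²)*32 = -736 + 32*(2 + S)²)
-B(-55, Y(-7 - 1*(-5))) = -(-736 + 32*(2 + 2)²) = -(-736 + 32*4²) = -(-736 + 32*16) = -(-736 + 512) = -1*(-224) = 224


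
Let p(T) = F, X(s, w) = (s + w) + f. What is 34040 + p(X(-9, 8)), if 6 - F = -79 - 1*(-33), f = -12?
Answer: 34092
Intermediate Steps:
X(s, w) = -12 + s + w (X(s, w) = (s + w) - 12 = -12 + s + w)
F = 52 (F = 6 - (-79 - 1*(-33)) = 6 - (-79 + 33) = 6 - 1*(-46) = 6 + 46 = 52)
p(T) = 52
34040 + p(X(-9, 8)) = 34040 + 52 = 34092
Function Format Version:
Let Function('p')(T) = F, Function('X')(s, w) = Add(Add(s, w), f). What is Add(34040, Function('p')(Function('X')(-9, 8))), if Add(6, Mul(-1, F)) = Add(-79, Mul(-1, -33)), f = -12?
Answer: 34092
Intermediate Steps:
Function('X')(s, w) = Add(-12, s, w) (Function('X')(s, w) = Add(Add(s, w), -12) = Add(-12, s, w))
F = 52 (F = Add(6, Mul(-1, Add(-79, Mul(-1, -33)))) = Add(6, Mul(-1, Add(-79, 33))) = Add(6, Mul(-1, -46)) = Add(6, 46) = 52)
Function('p')(T) = 52
Add(34040, Function('p')(Function('X')(-9, 8))) = Add(34040, 52) = 34092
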